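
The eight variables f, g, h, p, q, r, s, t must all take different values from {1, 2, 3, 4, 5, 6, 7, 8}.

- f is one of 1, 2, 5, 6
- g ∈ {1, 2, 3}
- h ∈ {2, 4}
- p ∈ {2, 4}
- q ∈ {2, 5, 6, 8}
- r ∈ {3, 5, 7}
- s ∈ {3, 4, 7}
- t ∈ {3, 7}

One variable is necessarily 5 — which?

Among the 8 variables, 8 fits only q (and all 8 values in {1, 2, 3, 4, 5, 6, 7, 8} must be used), so q = 8.
The 7 still-open variables together cover exactly {1, 2, 3, 4, 5, 6, 7} — 7 values for 7 variables — and 6 appears only in f's list, so f = 6.
The 6 still-open variables together cover exactly {1, 2, 3, 4, 5, 7} — 6 values for 6 variables — and 1 appears only in g's list, so g = 1.
The 5 still-open variables draw from only 5 values {2, 3, 4, 5, 7}, so each is used; only r can be 5, hence r = 5.

r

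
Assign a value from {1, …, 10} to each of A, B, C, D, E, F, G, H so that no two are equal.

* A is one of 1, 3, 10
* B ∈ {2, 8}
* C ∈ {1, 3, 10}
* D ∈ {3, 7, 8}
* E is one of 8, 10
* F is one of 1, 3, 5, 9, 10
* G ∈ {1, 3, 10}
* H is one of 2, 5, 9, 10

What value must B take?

2

Among the 8 variables, 7 fits only D (and all 8 values in {1, 2, 3, 5, 7, 8, 9, 10} must be used), so D = 7.
The 3 variables A, C, G are confined to {1, 3, 10}, which locks those values in; drop them from E, F, H.
E has just one choice, so E = 8. Strike 8 from B.
So B = 2.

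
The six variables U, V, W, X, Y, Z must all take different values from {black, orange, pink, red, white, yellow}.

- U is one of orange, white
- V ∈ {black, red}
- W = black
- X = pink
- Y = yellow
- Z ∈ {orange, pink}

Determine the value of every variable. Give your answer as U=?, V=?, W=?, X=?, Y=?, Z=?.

W has just one choice, so W = black. Remove black from V.
X has just one choice, so X = pink. Remove pink from Z.
Y's domain is down to {yellow}, so Y = yellow.
Z must be orange (only option left). So U can't be orange.
U must be white (only option left).
That leaves V = red.

U=white, V=red, W=black, X=pink, Y=yellow, Z=orange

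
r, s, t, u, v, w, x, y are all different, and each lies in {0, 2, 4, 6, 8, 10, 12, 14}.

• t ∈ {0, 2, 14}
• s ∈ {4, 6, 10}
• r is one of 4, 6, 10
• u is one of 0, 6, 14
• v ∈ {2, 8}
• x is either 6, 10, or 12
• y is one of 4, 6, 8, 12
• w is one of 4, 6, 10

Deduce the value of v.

2

r, s, w share exactly the 3 values {4, 6, 10}; by pigeonhole those values go to them, so strike 4, 6, 10 from u, x, y.
x must be 12 (only option left). So y can't be 12.
y must be 8 (only option left). So v can't be 8.
So v = 2.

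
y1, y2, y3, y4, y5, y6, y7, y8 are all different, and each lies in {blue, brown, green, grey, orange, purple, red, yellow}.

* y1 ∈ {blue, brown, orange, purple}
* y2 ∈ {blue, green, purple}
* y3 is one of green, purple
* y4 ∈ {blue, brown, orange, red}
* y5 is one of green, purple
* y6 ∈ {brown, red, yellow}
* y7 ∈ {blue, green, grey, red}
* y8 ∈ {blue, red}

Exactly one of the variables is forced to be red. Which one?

y8

Among the 8 variables, grey fits only y7 (and all 8 values in {blue, brown, green, grey, orange, purple, red, yellow} must be used), so y7 = grey.
The 7 still-open variables draw from only 7 values {blue, brown, green, orange, purple, red, yellow}, so each is used; only y6 can be yellow, hence y6 = yellow.
y3 and y5 between them cover only {green, purple} — a naked pair. Remove those values from y1, y2.
y2 must be blue (only option left). Strike blue from y1, y4, y8.
So red goes to y8.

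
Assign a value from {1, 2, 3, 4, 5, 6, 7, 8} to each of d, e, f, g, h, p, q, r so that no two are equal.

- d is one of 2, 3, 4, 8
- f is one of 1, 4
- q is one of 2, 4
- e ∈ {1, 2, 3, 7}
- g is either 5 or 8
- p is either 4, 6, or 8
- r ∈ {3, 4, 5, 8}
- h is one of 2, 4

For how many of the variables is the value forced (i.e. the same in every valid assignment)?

3

Among the 8 variables, 6 fits only p (and all 8 values in {1, 2, 3, 4, 5, 6, 7, 8} must be used), so p = 6.
The 7 still-open variables draw from only 7 values {1, 2, 3, 4, 5, 7, 8}, so each is used; only e can be 7, hence e = 7.
The 6 still-open variables draw from only 6 values {1, 2, 3, 4, 5, 8}, so each is used; only f can be 1, hence f = 1.
h and q share exactly the 2 values {2, 4}; by pigeonhole those values go to them, so strike 2, 4 from d, r.
Determined: e=7, f=1, p=6. The other variables each still have more than one consistent value. That makes 3.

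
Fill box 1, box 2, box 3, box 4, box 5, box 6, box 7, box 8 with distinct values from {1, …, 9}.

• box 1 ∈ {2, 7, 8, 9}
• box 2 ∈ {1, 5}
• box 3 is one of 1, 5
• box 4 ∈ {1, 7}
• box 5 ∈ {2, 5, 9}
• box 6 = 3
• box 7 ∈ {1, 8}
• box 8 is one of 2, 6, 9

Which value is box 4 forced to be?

7

box 6 has just one choice, so box 6 = 3.
The 7 still-open variables draw from only 7 values {1, 2, 5, 6, 7, 8, 9}, so each is used; only box 8 can be 6, hence box 8 = 6.
box 2 and box 3 between them cover only {1, 5} — a naked pair. Remove those values from box 4, box 5, box 7.
So box 4 = 7.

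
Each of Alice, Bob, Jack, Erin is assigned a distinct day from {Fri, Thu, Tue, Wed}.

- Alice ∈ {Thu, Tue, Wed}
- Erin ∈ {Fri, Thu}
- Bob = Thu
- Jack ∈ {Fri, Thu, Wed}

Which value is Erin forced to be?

Fri

Bob has just one choice, so Bob = Thu. Remove Thu from Alice, Jack, Erin.
So Erin = Fri.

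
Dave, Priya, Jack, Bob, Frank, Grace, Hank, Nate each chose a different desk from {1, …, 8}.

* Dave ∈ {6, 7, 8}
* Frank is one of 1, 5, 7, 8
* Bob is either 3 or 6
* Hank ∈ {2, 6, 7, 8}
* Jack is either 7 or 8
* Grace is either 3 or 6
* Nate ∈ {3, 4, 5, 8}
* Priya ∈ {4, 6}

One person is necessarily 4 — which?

Among the 8 variables, 1 fits only Frank (and all 8 values in {1, 2, 3, 4, 5, 6, 7, 8} must be used), so Frank = 1.
The 7 still-open variables draw from only 7 values {2, 3, 4, 5, 6, 7, 8}, so each is used; only Hank can be 2, hence Hank = 2.
The 6 still-open variables draw from only 6 values {3, 4, 5, 6, 7, 8}, so each is used; only Nate can be 5, hence Nate = 5.
The 5 still-open variables together cover exactly {3, 4, 6, 7, 8} — 5 values for 5 variables — and 4 appears only in Priya's list, so Priya = 4.

Priya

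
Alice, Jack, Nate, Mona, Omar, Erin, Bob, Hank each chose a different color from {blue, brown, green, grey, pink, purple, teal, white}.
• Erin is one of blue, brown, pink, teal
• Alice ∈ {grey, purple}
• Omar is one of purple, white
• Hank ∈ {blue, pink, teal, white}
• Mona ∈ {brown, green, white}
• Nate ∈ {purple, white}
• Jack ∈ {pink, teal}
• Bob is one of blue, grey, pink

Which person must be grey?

The 8 variables together cover exactly {blue, brown, green, grey, pink, purple, teal, white} — 8 values for 8 variables — and green appears only in Mona's list, so Mona = green.
The 7 still-open variables together cover exactly {blue, brown, grey, pink, purple, teal, white} — 7 values for 7 variables — and brown appears only in Erin's list, so Erin = brown.
Nate and Omar share exactly the 2 values {purple, white}; by pigeonhole those values go to them, so strike purple, white from Alice, Hank.
So grey goes to Alice.

Alice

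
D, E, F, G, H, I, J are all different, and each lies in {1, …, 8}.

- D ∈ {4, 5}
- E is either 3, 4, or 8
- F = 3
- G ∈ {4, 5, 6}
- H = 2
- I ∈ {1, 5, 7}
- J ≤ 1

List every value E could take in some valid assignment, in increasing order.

F must be 3 (only option left). So E can't be 3.
That leaves H = 2.
J's domain is down to {1}, so J = 1. Eliminate 1 elsewhere: I.
No further eliminations apply; E can still be any of 4, 8.

4, 8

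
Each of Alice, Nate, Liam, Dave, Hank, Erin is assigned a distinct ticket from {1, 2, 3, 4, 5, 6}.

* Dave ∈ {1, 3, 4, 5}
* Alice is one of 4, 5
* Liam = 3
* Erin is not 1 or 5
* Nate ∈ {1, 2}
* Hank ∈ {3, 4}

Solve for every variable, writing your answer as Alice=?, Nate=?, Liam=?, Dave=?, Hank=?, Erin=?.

Liam must be 3 (only option left). Eliminate 3 elsewhere: Dave, Hank, Erin.
Hank has just one choice, so Hank = 4. Eliminate 4 elsewhere: Alice, Dave, Erin.
Alice's domain is down to {5}, so Alice = 5. So Dave can't be 5.
Dave has just one choice, so Dave = 1. Strike 1 from Nate.
That leaves Nate = 2. Eliminate 2 elsewhere: Erin.
Erin's domain is down to {6}, so Erin = 6.

Alice=5, Nate=2, Liam=3, Dave=1, Hank=4, Erin=6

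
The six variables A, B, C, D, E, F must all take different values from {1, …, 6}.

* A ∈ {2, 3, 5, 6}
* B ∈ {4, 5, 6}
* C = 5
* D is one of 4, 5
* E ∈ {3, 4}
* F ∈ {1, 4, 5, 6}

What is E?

3

C has just one choice, so C = 5. Eliminate 5 elsewhere: A, B, D, F.
D has just one choice, so D = 4. Strike 4 from B, E, F.
So E = 3.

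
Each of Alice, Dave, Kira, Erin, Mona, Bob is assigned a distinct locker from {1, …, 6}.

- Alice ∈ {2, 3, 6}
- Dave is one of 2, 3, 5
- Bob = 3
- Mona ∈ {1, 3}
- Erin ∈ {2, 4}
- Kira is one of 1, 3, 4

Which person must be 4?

Kira

Bob's domain is down to {3}, so Bob = 3. Strike 3 from Alice, Dave, Kira, Mona.
That leaves Mona = 1. Eliminate 1 elsewhere: Kira.
So 4 goes to Kira.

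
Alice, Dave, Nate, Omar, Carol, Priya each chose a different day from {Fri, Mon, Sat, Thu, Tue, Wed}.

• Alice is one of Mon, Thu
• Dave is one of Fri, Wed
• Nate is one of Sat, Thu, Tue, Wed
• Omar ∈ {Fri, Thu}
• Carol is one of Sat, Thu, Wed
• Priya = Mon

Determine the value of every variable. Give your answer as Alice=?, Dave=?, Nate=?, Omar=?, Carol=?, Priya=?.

Alice=Thu, Dave=Wed, Nate=Tue, Omar=Fri, Carol=Sat, Priya=Mon

Priya's domain is down to {Mon}, so Priya = Mon. So Alice can't be Mon.
Alice's domain is down to {Thu}, so Alice = Thu. Remove Thu from Nate, Omar, Carol.
Omar has just one choice, so Omar = Fri. Strike Fri from Dave.
That leaves Dave = Wed. Strike Wed from Nate, Carol.
Carol's domain is down to {Sat}, so Carol = Sat. Strike Sat from Nate.
Nate has just one choice, so Nate = Tue.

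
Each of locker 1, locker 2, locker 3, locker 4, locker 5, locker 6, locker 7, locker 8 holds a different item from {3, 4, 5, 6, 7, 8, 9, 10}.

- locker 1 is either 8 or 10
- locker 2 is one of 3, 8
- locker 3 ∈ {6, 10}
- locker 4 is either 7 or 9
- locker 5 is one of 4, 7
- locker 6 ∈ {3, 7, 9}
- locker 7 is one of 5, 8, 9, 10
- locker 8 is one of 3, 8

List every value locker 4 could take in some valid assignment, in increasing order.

Among the 8 variables, 4 fits only locker 5 (and all 8 values in {3, 4, 5, 6, 7, 8, 9, 10} must be used), so locker 5 = 4.
The 7 still-open variables draw from only 7 values {3, 5, 6, 7, 8, 9, 10}, so each is used; only locker 7 can be 5, hence locker 7 = 5.
The 6 still-open variables together cover exactly {3, 6, 7, 8, 9, 10} — 6 values for 6 variables — and 6 appears only in locker 3's list, so locker 3 = 6.
Among the 5 still-open variables, 10 fits only locker 1 (and all 5 values in {3, 7, 8, 9, 10} must be used), so locker 1 = 10.
The 2 variables locker 2 and locker 8 are confined to {3, 8}, which locks those values in; drop them from locker 6.
No further eliminations apply; locker 4 can still be any of 7, 9.

7, 9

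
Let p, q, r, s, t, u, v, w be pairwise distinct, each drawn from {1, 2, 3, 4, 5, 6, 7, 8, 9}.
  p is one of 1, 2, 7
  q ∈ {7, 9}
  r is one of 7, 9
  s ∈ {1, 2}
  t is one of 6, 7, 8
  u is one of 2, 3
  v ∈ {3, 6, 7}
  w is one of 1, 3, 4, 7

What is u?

3

The 8 variables together cover exactly {1, 2, 3, 4, 6, 7, 8, 9} — 8 values for 8 variables — and 4 appears only in w's list, so w = 4.
The 7 still-open variables together cover exactly {1, 2, 3, 6, 7, 8, 9} — 7 values for 7 variables — and 8 appears only in t's list, so t = 8.
The 6 still-open variables draw from only 6 values {1, 2, 3, 6, 7, 9}, so each is used; only v can be 6, hence v = 6.
The 5 still-open variables together cover exactly {1, 2, 3, 7, 9} — 5 values for 5 variables — and 3 appears only in u's list, so u = 3.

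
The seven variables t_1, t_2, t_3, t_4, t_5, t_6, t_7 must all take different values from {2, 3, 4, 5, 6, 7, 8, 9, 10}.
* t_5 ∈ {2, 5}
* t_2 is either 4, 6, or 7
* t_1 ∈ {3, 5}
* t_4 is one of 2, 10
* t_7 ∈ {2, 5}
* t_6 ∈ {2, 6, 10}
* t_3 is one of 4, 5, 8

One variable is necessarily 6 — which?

t_6

t_5 and t_7 share exactly the 2 values {2, 5}; by pigeonhole those values go to them, so strike 2, 5 from t_1, t_3, t_4, t_6.
t_1 has just one choice, so t_1 = 3.
t_4 has just one choice, so t_4 = 10. Remove 10 from t_6.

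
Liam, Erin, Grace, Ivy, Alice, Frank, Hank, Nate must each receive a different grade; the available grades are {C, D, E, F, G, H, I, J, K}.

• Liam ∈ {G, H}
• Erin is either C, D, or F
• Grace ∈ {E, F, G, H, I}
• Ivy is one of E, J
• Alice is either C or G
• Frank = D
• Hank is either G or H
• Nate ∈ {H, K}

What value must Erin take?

Frank has just one choice, so Frank = D. Eliminate D elsewhere: Erin.
Liam and Hank share exactly the 2 values {G, H}; by pigeonhole those values go to them, so strike G, H from Grace, Alice, Nate.
Alice's domain is down to {C}, so Alice = C. Eliminate C elsewhere: Erin.
So Erin = F.

F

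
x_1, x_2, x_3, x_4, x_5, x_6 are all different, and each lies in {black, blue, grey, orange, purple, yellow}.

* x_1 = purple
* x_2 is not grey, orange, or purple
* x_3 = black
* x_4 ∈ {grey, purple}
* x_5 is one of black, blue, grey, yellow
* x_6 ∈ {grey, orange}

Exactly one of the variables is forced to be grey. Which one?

x_1's domain is down to {purple}, so x_1 = purple. Strike purple from x_4.
So grey goes to x_4.

x_4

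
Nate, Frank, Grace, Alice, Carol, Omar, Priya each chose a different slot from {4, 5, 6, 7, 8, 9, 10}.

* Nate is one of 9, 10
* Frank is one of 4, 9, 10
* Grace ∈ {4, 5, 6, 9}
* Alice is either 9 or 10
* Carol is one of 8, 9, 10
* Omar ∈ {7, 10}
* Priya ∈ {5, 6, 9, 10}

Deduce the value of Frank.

The 7 variables together cover exactly {4, 5, 6, 7, 8, 9, 10} — 7 values for 7 variables — and 7 appears only in Omar's list, so Omar = 7.
The 6 still-open variables draw from only 6 values {4, 5, 6, 8, 9, 10}, so each is used; only Carol can be 8, hence Carol = 8.
Nate and Alice share exactly the 2 values {9, 10}; by pigeonhole those values go to them, so strike 9, 10 from Frank, Grace, Priya.
So Frank = 4.

4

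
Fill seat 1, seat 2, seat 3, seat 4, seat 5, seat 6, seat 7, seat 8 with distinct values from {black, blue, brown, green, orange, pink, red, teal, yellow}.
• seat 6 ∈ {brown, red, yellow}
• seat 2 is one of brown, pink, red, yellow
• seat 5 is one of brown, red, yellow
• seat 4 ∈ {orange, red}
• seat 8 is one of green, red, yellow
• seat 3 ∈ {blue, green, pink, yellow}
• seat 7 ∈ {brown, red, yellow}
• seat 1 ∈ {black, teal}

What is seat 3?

seat 5, seat 6, seat 7 between them cover only {brown, red, yellow} — a naked triple. Remove those values from seat 2, seat 3, seat 4, seat 8.
seat 2's domain is down to {pink}, so seat 2 = pink. Remove pink from seat 3.
seat 4 has just one choice, so seat 4 = orange.
seat 8's domain is down to {green}, so seat 8 = green. Strike green from seat 3.
So seat 3 = blue.

blue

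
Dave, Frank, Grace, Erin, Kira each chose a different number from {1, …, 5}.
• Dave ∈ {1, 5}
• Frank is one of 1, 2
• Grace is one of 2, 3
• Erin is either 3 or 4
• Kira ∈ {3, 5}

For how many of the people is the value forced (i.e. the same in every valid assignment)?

Among the 5 variables, 4 fits only Erin (and all 5 values in {1, 2, 3, 4, 5} must be used), so Erin = 4.
Determined: Erin=4. The other people each still have more than one consistent value. That makes 1.

1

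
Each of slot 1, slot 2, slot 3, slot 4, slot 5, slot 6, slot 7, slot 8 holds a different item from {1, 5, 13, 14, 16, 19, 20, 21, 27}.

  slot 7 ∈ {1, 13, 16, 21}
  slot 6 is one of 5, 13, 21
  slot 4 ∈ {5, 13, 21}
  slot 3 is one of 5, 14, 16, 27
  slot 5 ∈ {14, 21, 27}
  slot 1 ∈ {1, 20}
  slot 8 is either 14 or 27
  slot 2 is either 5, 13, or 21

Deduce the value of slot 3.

Among the 8 variables, 20 fits only slot 1 (and all 8 values in {1, 5, 13, 14, 16, 20, 21, 27} must be used), so slot 1 = 20.
The 7 still-open variables together cover exactly {1, 5, 13, 14, 16, 21, 27} — 7 values for 7 variables — and 1 appears only in slot 7's list, so slot 7 = 1.
The 6 still-open variables together cover exactly {5, 13, 14, 16, 21, 27} — 6 values for 6 variables — and 16 appears only in slot 3's list, so slot 3 = 16.

16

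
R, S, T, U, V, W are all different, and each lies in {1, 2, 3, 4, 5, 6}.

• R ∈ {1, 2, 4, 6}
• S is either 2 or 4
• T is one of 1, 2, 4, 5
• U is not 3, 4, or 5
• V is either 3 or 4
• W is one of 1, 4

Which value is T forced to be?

The 6 variables draw from only 6 values {1, 2, 3, 4, 5, 6}, so each is used; only V can be 3, hence V = 3.
The 5 still-open variables draw from only 5 values {1, 2, 4, 5, 6}, so each is used; only T can be 5, hence T = 5.

5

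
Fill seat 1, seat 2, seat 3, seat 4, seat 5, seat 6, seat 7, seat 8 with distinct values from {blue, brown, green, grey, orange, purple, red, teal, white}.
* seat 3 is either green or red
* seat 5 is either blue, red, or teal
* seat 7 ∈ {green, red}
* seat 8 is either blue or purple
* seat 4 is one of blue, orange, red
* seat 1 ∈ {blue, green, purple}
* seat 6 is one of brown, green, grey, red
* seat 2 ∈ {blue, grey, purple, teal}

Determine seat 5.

The 8 variables draw from only 8 values {blue, brown, green, grey, orange, purple, red, teal}, so each is used; only seat 6 can be brown, hence seat 6 = brown.
The 7 still-open variables together cover exactly {blue, green, grey, orange, purple, red, teal} — 7 values for 7 variables — and grey appears only in seat 2's list, so seat 2 = grey.
Among the 6 still-open variables, orange fits only seat 4 (and all 6 values in {blue, green, orange, purple, red, teal} must be used), so seat 4 = orange.
The 5 still-open variables draw from only 5 values {blue, green, purple, red, teal}, so each is used; only seat 5 can be teal, hence seat 5 = teal.

teal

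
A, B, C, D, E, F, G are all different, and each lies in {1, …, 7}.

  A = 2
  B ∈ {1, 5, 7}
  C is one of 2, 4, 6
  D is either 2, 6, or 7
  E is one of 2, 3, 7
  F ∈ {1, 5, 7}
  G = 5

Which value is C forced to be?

4

A's domain is down to {2}, so A = 2. So C, D, E can't be 2.
G's domain is down to {5}, so G = 5. Strike 5 from B, F.
The 5 still-open variables draw from only 5 values {1, 3, 4, 6, 7}, so each is used; only E can be 3, hence E = 3.
The 4 still-open variables together cover exactly {1, 4, 6, 7} — 4 values for 4 variables — and 4 appears only in C's list, so C = 4.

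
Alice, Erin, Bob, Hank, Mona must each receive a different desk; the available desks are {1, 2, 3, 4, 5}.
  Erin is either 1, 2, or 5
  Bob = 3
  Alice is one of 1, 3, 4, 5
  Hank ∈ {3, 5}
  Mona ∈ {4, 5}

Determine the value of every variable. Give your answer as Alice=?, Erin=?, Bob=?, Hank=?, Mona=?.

Bob has just one choice, so Bob = 3. Strike 3 from Alice, Hank.
That leaves Hank = 5. Eliminate 5 elsewhere: Alice, Erin, Mona.
That leaves Mona = 4. Strike 4 from Alice.
Alice has just one choice, so Alice = 1. So Erin can't be 1.
Erin's domain is down to {2}, so Erin = 2.

Alice=1, Erin=2, Bob=3, Hank=5, Mona=4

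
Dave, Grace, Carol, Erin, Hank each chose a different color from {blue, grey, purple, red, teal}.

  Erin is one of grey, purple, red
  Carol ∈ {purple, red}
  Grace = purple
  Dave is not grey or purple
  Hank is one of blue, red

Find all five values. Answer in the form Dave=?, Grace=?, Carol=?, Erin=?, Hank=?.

Grace has just one choice, so Grace = purple. So Carol, Erin can't be purple.
Carol must be red (only option left). So Dave, Erin, Hank can't be red.
Erin's domain is down to {grey}, so Erin = grey.
Hank must be blue (only option left). Strike blue from Dave.
Dave's domain is down to {teal}, so Dave = teal.

Dave=teal, Grace=purple, Carol=red, Erin=grey, Hank=blue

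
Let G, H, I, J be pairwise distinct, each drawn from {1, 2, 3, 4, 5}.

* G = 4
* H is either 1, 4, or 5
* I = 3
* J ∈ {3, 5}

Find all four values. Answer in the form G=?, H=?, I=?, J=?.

G must be 4 (only option left). Remove 4 from H.
I's domain is down to {3}, so I = 3. Eliminate 3 elsewhere: J.
J's domain is down to {5}, so J = 5. Remove 5 from H.
That leaves H = 1.

G=4, H=1, I=3, J=5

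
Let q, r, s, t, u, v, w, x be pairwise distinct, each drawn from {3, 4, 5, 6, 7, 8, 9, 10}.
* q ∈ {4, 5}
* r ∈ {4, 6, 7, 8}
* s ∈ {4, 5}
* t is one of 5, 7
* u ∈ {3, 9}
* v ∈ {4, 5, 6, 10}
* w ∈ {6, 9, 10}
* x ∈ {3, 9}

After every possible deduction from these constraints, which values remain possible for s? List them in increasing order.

4, 5

Among the 8 variables, 8 fits only r (and all 8 values in {3, 4, 5, 6, 7, 8, 9, 10} must be used), so r = 8.
Among the 7 still-open variables, 7 fits only t (and all 7 values in {3, 4, 5, 6, 7, 9, 10} must be used), so t = 7.
q and s between them cover only {4, 5} — a naked pair. Remove those values from v.
u and x between them cover only {3, 9} — a naked pair. Remove those values from w.
No further eliminations apply; s can still be any of 4, 5.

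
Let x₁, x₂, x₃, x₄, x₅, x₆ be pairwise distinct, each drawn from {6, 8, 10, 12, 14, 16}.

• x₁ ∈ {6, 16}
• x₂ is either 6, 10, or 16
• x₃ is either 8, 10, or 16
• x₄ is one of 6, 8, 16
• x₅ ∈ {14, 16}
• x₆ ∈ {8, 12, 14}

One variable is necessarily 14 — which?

The 6 variables draw from only 6 values {6, 8, 10, 12, 14, 16}, so each is used; only x₆ can be 12, hence x₆ = 12.
The 5 still-open variables together cover exactly {6, 8, 10, 14, 16} — 5 values for 5 variables — and 14 appears only in x₅'s list, so x₅ = 14.

x₅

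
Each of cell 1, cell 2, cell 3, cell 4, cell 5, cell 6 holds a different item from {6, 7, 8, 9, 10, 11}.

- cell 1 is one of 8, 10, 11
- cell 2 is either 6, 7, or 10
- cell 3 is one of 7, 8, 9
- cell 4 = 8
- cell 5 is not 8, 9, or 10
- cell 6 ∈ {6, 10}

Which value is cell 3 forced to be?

cell 4's domain is down to {8}, so cell 4 = 8. Strike 8 from cell 1, cell 3.
Among the 5 still-open variables, 9 fits only cell 3 (and all 5 values in {6, 7, 9, 10, 11} must be used), so cell 3 = 9.

9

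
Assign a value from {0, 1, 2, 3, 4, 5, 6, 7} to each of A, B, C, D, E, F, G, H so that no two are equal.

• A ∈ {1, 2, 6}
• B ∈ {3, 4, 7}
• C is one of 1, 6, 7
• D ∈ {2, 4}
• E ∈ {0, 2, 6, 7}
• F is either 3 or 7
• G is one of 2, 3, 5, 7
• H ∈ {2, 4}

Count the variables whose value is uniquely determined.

2

Among the 8 variables, 0 fits only E (and all 8 values in {0, 1, 2, 3, 4, 5, 6, 7} must be used), so E = 0.
The 7 still-open variables together cover exactly {1, 2, 3, 4, 5, 6, 7} — 7 values for 7 variables — and 5 appears only in G's list, so G = 5.
D and H between them cover only {2, 4} — a naked pair. Remove those values from A, B.
B and F share exactly the 2 values {3, 7}; by pigeonhole those values go to them, so strike 3, 7 from C.
Determined: E=0, G=5. The other variables each still have more than one consistent value. That makes 2.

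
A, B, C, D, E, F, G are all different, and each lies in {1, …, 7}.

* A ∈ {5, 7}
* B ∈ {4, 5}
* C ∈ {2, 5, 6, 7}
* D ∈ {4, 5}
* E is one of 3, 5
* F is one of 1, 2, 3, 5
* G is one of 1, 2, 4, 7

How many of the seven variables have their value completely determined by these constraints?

3

Among the 7 variables, 6 fits only C (and all 7 values in {1, 2, 3, 4, 5, 6, 7} must be used), so C = 6.
B and D share exactly the 2 values {4, 5}; by pigeonhole those values go to them, so strike 4, 5 from A, E, F, G.
That leaves A = 7. Eliminate 7 elsewhere: G.
E's domain is down to {3}, so E = 3. Remove 3 from F.
Determined: A=7, C=6, E=3. The other variables each still have more than one consistent value. That makes 3.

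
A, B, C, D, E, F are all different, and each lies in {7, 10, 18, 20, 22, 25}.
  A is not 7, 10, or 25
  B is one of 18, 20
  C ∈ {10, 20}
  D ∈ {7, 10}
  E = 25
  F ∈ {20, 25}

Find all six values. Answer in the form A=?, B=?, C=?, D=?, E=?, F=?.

A=22, B=18, C=10, D=7, E=25, F=20

E must be 25 (only option left). Strike 25 from F.
F must be 20 (only option left). Remove 20 from A, B, C.
B must be 18 (only option left). Strike 18 from A.
C's domain is down to {10}, so C = 10. Eliminate 10 elsewhere: D.
D must be 7 (only option left).
A's domain is down to {22}, so A = 22.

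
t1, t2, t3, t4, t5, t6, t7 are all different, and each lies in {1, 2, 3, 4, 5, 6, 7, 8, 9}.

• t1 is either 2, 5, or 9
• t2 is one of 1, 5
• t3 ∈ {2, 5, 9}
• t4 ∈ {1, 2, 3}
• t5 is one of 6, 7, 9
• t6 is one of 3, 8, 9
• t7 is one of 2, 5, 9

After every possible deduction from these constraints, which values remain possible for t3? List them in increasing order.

2, 5, 9

t1, t3, t7 share exactly the 3 values {2, 5, 9}; by pigeonhole those values go to them, so strike 2, 5, 9 from t2, t4, t5, t6.
That leaves t2 = 1. Eliminate 1 elsewhere: t4.
t4's domain is down to {3}, so t4 = 3. Remove 3 from t6.
t6's domain is down to {8}, so t6 = 8.
No further eliminations apply; t3 can still be any of 2, 5, 9.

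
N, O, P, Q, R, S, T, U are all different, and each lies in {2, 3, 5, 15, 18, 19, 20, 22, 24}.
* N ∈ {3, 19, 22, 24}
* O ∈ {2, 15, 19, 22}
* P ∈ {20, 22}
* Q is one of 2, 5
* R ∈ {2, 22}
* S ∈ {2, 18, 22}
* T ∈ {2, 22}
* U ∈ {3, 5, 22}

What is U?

The 2 variables R and T are confined to {2, 22}, which locks those values in; drop them from N, O, P, Q, S, U.
That leaves P = 20.
Q must be 5 (only option left). Eliminate 5 elsewhere: U.
So U = 3.

3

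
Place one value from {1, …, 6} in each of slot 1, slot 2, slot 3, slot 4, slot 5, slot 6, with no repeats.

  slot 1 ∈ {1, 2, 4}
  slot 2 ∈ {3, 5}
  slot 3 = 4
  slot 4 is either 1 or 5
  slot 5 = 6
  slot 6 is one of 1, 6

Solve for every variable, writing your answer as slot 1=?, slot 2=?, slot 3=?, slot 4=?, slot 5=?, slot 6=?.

slot 3 has just one choice, so slot 3 = 4. Strike 4 from slot 1.
slot 5 must be 6 (only option left). Strike 6 from slot 6.
slot 6 must be 1 (only option left). Eliminate 1 elsewhere: slot 1, slot 4.
slot 1's domain is down to {2}, so slot 1 = 2.
slot 4 has just one choice, so slot 4 = 5. So slot 2 can't be 5.
That leaves slot 2 = 3.

slot 1=2, slot 2=3, slot 3=4, slot 4=5, slot 5=6, slot 6=1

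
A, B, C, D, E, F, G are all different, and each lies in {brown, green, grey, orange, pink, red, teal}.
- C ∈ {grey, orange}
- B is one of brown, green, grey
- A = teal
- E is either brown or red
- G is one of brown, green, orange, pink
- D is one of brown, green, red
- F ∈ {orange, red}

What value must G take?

pink

A's domain is down to {teal}, so A = teal.
Among the 6 still-open variables, pink fits only G (and all 6 values in {brown, green, grey, orange, pink, red} must be used), so G = pink.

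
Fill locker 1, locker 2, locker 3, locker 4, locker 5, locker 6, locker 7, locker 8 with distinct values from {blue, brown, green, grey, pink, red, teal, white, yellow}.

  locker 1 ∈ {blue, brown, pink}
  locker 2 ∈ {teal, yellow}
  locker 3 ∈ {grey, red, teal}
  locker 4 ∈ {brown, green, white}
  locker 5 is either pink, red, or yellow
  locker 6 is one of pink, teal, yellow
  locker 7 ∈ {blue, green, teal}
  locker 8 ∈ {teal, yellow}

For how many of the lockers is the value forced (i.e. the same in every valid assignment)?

3

locker 2 and locker 8 between them cover only {teal, yellow} — a naked pair. Remove those values from locker 3, locker 5, locker 6, locker 7.
locker 6 has just one choice, so locker 6 = pink. Remove pink from locker 1, locker 5.
locker 5 must be red (only option left). So locker 3 can't be red.
locker 3's domain is down to {grey}, so locker 3 = grey.
Determined: locker 3=grey, locker 5=red, locker 6=pink. The other lockers each still have more than one consistent value. That makes 3.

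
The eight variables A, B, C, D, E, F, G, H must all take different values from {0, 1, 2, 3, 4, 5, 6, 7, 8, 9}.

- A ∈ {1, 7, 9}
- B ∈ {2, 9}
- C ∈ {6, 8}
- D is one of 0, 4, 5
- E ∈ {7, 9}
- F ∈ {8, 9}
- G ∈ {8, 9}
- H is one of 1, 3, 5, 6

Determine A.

F and G share exactly the 2 values {8, 9}; by pigeonhole those values go to them, so strike 8, 9 from A, B, C, E.
That leaves B = 2.
That leaves C = 6. Eliminate 6 elsewhere: H.
E's domain is down to {7}, so E = 7. So A can't be 7.
So A = 1.

1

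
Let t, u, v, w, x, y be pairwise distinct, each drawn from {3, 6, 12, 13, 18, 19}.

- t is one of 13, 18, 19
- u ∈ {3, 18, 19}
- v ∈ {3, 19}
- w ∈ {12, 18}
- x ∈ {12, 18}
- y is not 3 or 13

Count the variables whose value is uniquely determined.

The 6 variables together cover exactly {3, 6, 12, 13, 18, 19} — 6 values for 6 variables — and 6 appears only in y's list, so y = 6.
Among the 5 still-open variables, 13 fits only t (and all 5 values in {3, 12, 13, 18, 19} must be used), so t = 13.
w and x between them cover only {12, 18} — a naked pair. Remove those values from u.
Determined: t=13, y=6. The other variables each still have more than one consistent value. That makes 2.

2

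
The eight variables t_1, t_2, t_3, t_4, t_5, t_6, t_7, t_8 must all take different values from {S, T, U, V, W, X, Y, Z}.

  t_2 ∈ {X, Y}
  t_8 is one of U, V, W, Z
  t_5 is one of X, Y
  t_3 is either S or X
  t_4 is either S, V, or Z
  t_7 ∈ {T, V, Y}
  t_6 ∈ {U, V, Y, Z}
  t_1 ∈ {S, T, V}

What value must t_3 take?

Among the 8 variables, W fits only t_8 (and all 8 values in {S, T, U, V, W, X, Y, Z} must be used), so t_8 = W.
The 7 still-open variables draw from only 7 values {S, T, U, V, X, Y, Z}, so each is used; only t_6 can be U, hence t_6 = U.
Among the 6 still-open variables, Z fits only t_4 (and all 6 values in {S, T, V, X, Y, Z} must be used), so t_4 = Z.
The 2 variables t_2 and t_5 are confined to {X, Y}, which locks those values in; drop them from t_3, t_7.
So t_3 = S.

S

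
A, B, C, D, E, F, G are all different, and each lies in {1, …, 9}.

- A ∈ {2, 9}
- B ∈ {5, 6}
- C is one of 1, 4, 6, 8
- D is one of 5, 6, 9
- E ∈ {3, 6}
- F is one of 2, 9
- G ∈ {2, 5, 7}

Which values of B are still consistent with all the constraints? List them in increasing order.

A and F between them cover only {2, 9} — a naked pair. Remove those values from D, G.
B and D share exactly the 2 values {5, 6}; by pigeonhole those values go to them, so strike 5, 6 from C, E, G.
E's domain is down to {3}, so E = 3.
G must be 7 (only option left).
No further eliminations apply; B can still be any of 5, 6.

5, 6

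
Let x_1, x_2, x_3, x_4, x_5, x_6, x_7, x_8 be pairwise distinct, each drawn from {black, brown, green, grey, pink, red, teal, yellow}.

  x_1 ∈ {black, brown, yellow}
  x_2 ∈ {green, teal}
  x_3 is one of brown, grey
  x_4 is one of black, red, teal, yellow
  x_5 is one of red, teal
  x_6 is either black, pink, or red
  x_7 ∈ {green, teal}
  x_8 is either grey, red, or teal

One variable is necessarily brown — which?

x_3

The 8 variables together cover exactly {black, brown, green, grey, pink, red, teal, yellow} — 8 values for 8 variables — and pink appears only in x_6's list, so x_6 = pink.
x_2 and x_7 between them cover only {green, teal} — a naked pair. Remove those values from x_4, x_5, x_8.
x_5 must be red (only option left). Remove red from x_4, x_8.
x_8 must be grey (only option left). Strike grey from x_3.
So brown goes to x_3.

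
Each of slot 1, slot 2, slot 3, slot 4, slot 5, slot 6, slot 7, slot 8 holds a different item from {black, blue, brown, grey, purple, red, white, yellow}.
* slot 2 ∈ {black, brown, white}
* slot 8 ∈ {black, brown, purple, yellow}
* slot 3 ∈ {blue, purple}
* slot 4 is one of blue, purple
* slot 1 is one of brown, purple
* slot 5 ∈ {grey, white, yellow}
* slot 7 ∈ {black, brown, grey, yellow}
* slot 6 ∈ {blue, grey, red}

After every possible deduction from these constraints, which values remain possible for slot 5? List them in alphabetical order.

grey, white, yellow

The 8 variables draw from only 8 values {black, blue, brown, grey, purple, red, white, yellow}, so each is used; only slot 6 can be red, hence slot 6 = red.
slot 3 and slot 4 share exactly the 2 values {blue, purple}; by pigeonhole those values go to them, so strike blue, purple from slot 1, slot 8.
That leaves slot 1 = brown. Remove brown from slot 2, slot 7, slot 8.
No further eliminations apply; slot 5 can still be any of grey, white, yellow.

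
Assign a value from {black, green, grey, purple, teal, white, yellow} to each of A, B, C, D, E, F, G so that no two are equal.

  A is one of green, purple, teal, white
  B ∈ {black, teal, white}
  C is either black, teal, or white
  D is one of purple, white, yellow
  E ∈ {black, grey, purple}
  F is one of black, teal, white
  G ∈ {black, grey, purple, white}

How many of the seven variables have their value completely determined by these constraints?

2

The 7 variables draw from only 7 values {black, green, grey, purple, teal, white, yellow}, so each is used; only A can be green, hence A = green.
Among the 6 still-open variables, yellow fits only D (and all 6 values in {black, grey, purple, teal, white, yellow} must be used), so D = yellow.
B, C, F share exactly the 3 values {black, teal, white}; by pigeonhole those values go to them, so strike black, teal, white from E, G.
Determined: A=green, D=yellow. The other variables each still have more than one consistent value. That makes 2.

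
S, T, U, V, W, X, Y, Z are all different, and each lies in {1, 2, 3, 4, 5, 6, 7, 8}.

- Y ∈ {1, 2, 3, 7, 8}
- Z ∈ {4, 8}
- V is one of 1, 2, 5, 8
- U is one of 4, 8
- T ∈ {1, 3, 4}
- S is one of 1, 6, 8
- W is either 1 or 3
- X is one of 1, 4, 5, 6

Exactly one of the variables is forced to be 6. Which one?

The 8 variables draw from only 8 values {1, 2, 3, 4, 5, 6, 7, 8}, so each is used; only Y can be 7, hence Y = 7.
The 7 still-open variables draw from only 7 values {1, 2, 3, 4, 5, 6, 8}, so each is used; only V can be 2, hence V = 2.
The 6 still-open variables draw from only 6 values {1, 3, 4, 5, 6, 8}, so each is used; only X can be 5, hence X = 5.
Among the 5 still-open variables, 6 fits only S (and all 5 values in {1, 3, 4, 6, 8} must be used), so S = 6.

S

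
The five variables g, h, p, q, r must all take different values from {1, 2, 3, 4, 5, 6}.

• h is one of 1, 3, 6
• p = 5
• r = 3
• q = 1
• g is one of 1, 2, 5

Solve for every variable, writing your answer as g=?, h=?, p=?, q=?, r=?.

g=2, h=6, p=5, q=1, r=3

p has just one choice, so p = 5. Strike 5 from g.
q must be 1 (only option left). Remove 1 from g, h.
r must be 3 (only option left). Eliminate 3 elsewhere: h.
g must be 2 (only option left).
That leaves h = 6.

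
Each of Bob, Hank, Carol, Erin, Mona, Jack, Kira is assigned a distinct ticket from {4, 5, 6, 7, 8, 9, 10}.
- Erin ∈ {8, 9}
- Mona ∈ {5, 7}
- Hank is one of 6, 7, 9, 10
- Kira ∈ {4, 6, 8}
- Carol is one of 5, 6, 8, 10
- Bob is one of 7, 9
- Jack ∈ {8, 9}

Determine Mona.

The 7 variables together cover exactly {4, 5, 6, 7, 8, 9, 10} — 7 values for 7 variables — and 4 appears only in Kira's list, so Kira = 4.
Erin and Jack between them cover only {8, 9} — a naked pair. Remove those values from Bob, Hank, Carol.
Bob must be 7 (only option left). Strike 7 from Hank, Mona.
So Mona = 5.

5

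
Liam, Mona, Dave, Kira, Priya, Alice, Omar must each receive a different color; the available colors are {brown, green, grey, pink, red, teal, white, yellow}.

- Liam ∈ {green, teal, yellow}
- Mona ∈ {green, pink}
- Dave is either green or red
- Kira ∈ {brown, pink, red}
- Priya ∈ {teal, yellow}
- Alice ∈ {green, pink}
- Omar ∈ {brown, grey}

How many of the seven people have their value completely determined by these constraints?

The 7 variables together cover exactly {brown, green, grey, pink, red, teal, yellow} — 7 values for 7 variables — and grey appears only in Omar's list, so Omar = grey.
The 6 still-open variables draw from only 6 values {brown, green, pink, red, teal, yellow}, so each is used; only Kira can be brown, hence Kira = brown.
Among the 5 still-open variables, red fits only Dave (and all 5 values in {green, pink, red, teal, yellow} must be used), so Dave = red.
Mona and Alice between them cover only {green, pink} — a naked pair. Remove those values from Liam.
Determined: Dave=red, Kira=brown, Omar=grey. The other people each still have more than one consistent value. That makes 3.

3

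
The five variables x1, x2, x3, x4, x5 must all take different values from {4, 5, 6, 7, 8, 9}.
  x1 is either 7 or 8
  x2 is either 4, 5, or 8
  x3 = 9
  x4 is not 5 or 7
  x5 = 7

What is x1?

x3's domain is down to {9}, so x3 = 9. Strike 9 from x4.
x5's domain is down to {7}, so x5 = 7. So x1 can't be 7.
So x1 = 8.

8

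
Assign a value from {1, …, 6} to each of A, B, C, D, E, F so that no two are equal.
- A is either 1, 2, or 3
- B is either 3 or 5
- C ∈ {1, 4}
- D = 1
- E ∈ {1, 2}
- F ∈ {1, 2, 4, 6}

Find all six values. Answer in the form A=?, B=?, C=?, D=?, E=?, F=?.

D must be 1 (only option left). Strike 1 from A, C, E, F.
E has just one choice, so E = 2. So A, F can't be 2.
A must be 3 (only option left). So B can't be 3.
B's domain is down to {5}, so B = 5.
That leaves C = 4. So F can't be 4.
F's domain is down to {6}, so F = 6.

A=3, B=5, C=4, D=1, E=2, F=6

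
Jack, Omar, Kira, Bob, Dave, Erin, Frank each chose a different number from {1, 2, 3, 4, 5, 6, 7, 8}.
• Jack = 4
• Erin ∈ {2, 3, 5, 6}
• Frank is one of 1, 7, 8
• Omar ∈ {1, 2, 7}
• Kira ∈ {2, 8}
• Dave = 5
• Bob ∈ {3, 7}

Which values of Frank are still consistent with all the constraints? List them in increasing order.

1, 7, 8

Jack has just one choice, so Jack = 4.
Dave has just one choice, so Dave = 5. Remove 5 from Erin.
No further eliminations apply; Frank can still be any of 1, 7, 8.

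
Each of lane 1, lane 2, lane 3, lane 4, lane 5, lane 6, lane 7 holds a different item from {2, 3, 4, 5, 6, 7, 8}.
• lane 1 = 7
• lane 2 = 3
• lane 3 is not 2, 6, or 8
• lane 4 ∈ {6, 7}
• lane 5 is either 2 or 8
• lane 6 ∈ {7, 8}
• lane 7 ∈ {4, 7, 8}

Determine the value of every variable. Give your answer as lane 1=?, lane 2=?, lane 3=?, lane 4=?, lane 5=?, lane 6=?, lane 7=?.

lane 1's domain is down to {7}, so lane 1 = 7. Strike 7 from lane 3, lane 4, lane 6, lane 7.
That leaves lane 2 = 3. So lane 3 can't be 3.
That leaves lane 4 = 6.
lane 6's domain is down to {8}, so lane 6 = 8. So lane 5, lane 7 can't be 8.
lane 7's domain is down to {4}, so lane 7 = 4. Strike 4 from lane 3.
lane 3 must be 5 (only option left).
lane 5 must be 2 (only option left).

lane 1=7, lane 2=3, lane 3=5, lane 4=6, lane 5=2, lane 6=8, lane 7=4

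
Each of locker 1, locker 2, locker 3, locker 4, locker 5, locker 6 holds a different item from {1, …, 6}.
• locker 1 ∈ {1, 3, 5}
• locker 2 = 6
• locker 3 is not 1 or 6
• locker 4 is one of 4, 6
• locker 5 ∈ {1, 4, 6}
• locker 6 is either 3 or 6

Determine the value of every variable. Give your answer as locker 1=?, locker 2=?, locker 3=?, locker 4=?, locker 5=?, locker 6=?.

locker 1=5, locker 2=6, locker 3=2, locker 4=4, locker 5=1, locker 6=3

locker 2's domain is down to {6}, so locker 2 = 6. So locker 4, locker 5, locker 6 can't be 6.
That leaves locker 4 = 4. Strike 4 from locker 3, locker 5.
locker 5's domain is down to {1}, so locker 5 = 1. Eliminate 1 elsewhere: locker 1.
locker 6 must be 3 (only option left). Strike 3 from locker 1, locker 3.
locker 1 must be 5 (only option left). Remove 5 from locker 3.
locker 3's domain is down to {2}, so locker 3 = 2.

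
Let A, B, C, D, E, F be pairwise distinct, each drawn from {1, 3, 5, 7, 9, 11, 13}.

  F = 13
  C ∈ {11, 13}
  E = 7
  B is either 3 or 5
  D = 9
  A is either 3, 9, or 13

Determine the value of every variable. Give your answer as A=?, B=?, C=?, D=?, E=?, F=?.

D's domain is down to {9}, so D = 9. Eliminate 9 elsewhere: A.
E must be 7 (only option left).
F must be 13 (only option left). So A, C can't be 13.
A has just one choice, so A = 3. So B can't be 3.
That leaves B = 5.
C must be 11 (only option left).

A=3, B=5, C=11, D=9, E=7, F=13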